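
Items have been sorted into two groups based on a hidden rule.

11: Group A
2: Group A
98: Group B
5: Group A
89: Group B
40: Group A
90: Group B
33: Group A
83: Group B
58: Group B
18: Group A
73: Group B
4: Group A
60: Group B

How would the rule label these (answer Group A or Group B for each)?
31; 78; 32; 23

Group A, Group B, Group A, Group A

The simplest hypothesis consistent with all the labels is: at most 40.
31 → 31 ≤ 40 → Group A.
78 → 78 > 40 → Group B.
32 → 32 ≤ 40 → Group A.
23 → 23 ≤ 40 → Group A.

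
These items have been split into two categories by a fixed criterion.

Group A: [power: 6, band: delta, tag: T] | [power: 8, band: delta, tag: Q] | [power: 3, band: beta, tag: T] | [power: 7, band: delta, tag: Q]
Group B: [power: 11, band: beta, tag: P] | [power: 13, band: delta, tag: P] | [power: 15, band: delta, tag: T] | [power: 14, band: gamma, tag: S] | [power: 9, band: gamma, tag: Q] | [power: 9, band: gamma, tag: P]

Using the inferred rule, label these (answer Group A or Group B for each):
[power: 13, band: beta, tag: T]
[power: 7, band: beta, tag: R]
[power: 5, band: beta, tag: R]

The rule appears to be: power ≤ 8.
[power: 13, band: beta, tag: T]: power = 13 — doesn't qualify, so Group B.
[power: 7, band: beta, tag: R]: power = 7 — fits, so Group A.
[power: 5, band: beta, tag: R]: power = 5 — fits, so Group A.

Group B, Group A, Group A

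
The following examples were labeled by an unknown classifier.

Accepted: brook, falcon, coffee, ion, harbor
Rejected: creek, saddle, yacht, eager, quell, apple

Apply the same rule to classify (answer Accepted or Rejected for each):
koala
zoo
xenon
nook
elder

The distinguishing property — contains 'o' — holds for all the 'Accepted' cases and none of the 'Rejected' cases.

Accepted, Accepted, Accepted, Accepted, Rejected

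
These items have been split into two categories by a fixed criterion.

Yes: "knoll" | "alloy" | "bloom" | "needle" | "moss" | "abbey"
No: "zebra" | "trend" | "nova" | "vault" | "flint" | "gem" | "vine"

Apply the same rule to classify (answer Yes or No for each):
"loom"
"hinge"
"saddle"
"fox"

Yes, No, Yes, No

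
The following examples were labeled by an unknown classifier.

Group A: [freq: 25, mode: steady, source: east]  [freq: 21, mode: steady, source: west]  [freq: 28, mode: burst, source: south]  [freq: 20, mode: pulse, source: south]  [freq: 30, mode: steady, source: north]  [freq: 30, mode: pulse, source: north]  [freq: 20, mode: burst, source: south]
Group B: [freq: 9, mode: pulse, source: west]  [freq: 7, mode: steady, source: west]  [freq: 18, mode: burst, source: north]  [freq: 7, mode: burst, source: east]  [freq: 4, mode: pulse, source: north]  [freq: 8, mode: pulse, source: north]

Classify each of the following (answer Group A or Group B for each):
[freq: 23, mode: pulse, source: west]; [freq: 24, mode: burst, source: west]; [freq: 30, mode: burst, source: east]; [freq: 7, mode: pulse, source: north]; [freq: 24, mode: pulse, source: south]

Group A, Group A, Group A, Group B, Group A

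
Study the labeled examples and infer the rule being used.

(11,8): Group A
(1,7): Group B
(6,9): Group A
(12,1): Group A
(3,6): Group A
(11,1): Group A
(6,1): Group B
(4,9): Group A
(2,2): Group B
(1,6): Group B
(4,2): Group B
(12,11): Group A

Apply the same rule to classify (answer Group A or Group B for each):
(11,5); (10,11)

Group A, Group A

The rule appears to be: sum ≥ 9.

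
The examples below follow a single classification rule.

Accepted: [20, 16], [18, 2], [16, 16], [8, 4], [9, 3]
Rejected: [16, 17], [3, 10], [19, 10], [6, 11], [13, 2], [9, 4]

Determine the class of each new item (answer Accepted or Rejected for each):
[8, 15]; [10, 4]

Every 'Accepted' example satisfies: sum is even. None of the 'Rejected' examples do.
[8, 15]: Rejected (8+15 = 23). [10, 4]: Accepted (10+4 = 14).

Rejected, Accepted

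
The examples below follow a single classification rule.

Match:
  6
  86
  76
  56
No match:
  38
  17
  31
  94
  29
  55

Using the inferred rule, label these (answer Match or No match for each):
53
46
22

No match, Match, No match

Comparing the two groups points to one rule — ends in digit 6.
No match: 53, since last digit 3.
Match: 46, since last digit 6.
No match: 22, since last digit 2.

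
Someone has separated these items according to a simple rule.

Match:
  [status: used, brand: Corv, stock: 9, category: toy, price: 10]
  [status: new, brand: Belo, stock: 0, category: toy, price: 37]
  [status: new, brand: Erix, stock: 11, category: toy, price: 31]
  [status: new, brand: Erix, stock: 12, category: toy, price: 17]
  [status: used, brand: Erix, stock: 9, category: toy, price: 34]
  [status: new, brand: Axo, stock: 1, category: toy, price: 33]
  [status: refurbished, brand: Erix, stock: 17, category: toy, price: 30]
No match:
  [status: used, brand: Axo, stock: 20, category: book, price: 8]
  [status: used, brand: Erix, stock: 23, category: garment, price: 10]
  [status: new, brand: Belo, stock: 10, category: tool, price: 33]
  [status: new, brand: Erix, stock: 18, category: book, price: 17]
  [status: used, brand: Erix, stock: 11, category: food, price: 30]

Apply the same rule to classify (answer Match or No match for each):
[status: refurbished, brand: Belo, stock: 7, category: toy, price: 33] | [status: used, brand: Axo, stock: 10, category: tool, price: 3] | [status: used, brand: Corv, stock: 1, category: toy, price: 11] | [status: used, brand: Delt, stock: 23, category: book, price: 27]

The distinguishing property — category is toy — holds for all the 'Match' cases and none of the 'No match' cases.
[status: refurbished, brand: Belo, stock: 7, category: toy, price: 33]: category is toy — has this property, so Match.
[status: used, brand: Axo, stock: 10, category: tool, price: 3]: category is tool — fails the rule, so No match.
[status: used, brand: Corv, stock: 1, category: toy, price: 11]: category is toy — has this property, so Match.
[status: used, brand: Delt, stock: 23, category: book, price: 27]: category is book — fails the rule, so No match.

Match, No match, Match, No match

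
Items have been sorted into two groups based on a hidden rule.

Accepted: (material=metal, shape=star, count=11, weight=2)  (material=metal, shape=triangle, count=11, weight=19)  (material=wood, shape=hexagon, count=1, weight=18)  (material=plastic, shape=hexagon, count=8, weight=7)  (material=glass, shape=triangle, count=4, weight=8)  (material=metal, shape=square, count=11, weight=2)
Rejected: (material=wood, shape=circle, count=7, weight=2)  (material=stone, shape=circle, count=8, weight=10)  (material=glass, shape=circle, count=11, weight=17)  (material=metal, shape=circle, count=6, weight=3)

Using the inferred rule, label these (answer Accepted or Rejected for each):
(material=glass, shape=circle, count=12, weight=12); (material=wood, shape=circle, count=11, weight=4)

Rejected, Rejected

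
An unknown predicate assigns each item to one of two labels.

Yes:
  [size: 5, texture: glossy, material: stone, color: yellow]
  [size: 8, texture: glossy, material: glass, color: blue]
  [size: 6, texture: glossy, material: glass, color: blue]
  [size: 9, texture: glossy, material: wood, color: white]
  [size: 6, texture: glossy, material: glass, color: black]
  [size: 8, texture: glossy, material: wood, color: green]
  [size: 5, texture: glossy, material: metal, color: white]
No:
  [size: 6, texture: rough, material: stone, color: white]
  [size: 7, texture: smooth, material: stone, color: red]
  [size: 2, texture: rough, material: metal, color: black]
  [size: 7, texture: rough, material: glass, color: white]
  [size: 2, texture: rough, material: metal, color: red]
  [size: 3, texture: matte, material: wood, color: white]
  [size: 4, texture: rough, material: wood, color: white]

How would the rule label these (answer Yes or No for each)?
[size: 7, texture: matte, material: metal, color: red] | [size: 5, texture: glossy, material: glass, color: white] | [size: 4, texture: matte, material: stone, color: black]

No, Yes, No

Looking at the examples, the only property every 'Yes' case has and every 'No' case lacks is: texture is glossy.
No: [size: 7, texture: matte, material: metal, color: red], since texture is matte.
Yes: [size: 5, texture: glossy, material: glass, color: white], since texture is glossy.
No: [size: 4, texture: matte, material: stone, color: black], since texture is matte.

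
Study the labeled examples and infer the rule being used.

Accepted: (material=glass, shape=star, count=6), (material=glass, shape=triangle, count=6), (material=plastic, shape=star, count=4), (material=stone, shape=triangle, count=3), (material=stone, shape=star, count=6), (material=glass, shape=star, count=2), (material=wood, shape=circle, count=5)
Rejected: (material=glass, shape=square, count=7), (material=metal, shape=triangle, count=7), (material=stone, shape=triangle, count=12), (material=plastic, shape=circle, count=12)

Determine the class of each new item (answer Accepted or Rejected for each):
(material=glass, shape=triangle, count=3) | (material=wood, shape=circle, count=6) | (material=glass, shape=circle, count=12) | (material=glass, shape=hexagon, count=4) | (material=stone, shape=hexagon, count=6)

Accepted, Accepted, Rejected, Accepted, Accepted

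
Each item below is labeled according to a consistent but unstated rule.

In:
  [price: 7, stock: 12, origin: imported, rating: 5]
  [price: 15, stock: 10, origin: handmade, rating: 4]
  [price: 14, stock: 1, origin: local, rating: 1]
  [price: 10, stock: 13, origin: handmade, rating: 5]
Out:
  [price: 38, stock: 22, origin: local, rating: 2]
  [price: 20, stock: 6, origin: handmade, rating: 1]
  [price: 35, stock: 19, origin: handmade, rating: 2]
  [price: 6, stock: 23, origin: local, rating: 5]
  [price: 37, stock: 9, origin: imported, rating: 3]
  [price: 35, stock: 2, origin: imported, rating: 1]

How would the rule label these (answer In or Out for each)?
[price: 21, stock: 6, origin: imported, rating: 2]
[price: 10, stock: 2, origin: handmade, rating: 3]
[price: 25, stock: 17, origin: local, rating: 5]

Out, In, Out

The distinguishing property — price ≥ 7 AND price ≤ 15 — holds for all the 'In' cases and none of the 'Out' cases.
[price: 21, stock: 6, origin: imported, rating: 2] — price = 21, hence Out.
[price: 10, stock: 2, origin: handmade, rating: 3] — price = 10, hence In.
[price: 25, stock: 17, origin: local, rating: 5] — price = 25, hence Out.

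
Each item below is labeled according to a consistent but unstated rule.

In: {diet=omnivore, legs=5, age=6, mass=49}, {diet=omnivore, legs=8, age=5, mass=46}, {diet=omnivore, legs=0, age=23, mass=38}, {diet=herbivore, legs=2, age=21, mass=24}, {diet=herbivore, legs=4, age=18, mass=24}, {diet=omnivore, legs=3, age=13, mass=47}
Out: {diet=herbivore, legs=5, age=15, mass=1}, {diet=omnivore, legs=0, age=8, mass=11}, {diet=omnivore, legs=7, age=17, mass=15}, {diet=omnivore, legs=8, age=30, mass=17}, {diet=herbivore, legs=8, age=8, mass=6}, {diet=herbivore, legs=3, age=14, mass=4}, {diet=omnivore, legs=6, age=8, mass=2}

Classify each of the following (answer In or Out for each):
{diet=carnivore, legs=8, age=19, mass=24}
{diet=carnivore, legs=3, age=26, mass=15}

Rule: mass ≥ 24. This holds for each 'In' example and fails for each 'Out' one.

In, Out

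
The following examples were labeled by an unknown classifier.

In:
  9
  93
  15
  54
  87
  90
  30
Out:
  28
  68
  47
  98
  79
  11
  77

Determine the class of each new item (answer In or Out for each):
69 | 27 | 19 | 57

In, In, Out, In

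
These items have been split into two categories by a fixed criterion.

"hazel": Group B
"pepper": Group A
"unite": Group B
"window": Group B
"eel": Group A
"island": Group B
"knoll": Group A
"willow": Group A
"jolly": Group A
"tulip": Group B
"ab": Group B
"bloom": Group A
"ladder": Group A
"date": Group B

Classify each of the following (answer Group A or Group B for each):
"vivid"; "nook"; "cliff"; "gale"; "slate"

Group B, Group A, Group A, Group B, Group B

A rule that fits every label: has a double letter — true of each 'Group A' example, false of each 'Group B' one.
Group B: "vivid", since no doubled letter.
Group A: "nook", since 'oo' doubled.
Group A: "cliff", since 'ff' doubled.
Group B: "gale", since no doubled letter.
Group B: "slate", since no doubled letter.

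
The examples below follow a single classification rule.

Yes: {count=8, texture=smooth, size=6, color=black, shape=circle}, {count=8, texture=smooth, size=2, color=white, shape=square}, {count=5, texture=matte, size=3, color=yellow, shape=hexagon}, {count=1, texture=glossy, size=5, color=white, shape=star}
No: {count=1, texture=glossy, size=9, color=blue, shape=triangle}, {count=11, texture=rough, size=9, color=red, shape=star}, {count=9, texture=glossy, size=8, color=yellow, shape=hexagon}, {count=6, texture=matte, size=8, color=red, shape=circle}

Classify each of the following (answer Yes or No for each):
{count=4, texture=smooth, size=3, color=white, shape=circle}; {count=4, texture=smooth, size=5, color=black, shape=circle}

Yes, Yes

The simplest hypothesis consistent with all the labels is: size ≤ 6.
{count=4, texture=smooth, size=3, color=white, shape=circle}: Yes (size = 3).
{count=4, texture=smooth, size=5, color=black, shape=circle}: Yes (size = 5).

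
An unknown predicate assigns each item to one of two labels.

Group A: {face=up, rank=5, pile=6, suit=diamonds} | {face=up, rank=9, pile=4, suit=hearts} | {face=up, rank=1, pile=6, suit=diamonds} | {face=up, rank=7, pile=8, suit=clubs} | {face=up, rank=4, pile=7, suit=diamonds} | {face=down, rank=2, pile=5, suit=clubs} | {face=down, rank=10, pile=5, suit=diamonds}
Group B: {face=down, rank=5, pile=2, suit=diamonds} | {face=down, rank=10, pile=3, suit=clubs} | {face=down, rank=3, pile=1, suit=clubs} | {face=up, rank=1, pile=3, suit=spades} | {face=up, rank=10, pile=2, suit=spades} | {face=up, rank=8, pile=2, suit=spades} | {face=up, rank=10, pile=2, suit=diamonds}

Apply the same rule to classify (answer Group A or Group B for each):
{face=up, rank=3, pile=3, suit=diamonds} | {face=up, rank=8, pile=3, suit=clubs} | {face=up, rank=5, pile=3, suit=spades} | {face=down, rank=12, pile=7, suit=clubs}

Group B, Group B, Group B, Group A

Every 'Group A' example satisfies: pile ≥ 4. None of the 'Group B' examples do.
Group B: {face=up, rank=3, pile=3, suit=diamonds}, since pile = 3.
Group B: {face=up, rank=8, pile=3, suit=clubs}, since pile = 3.
Group B: {face=up, rank=5, pile=3, suit=spades}, since pile = 3.
Group A: {face=down, rank=12, pile=7, suit=clubs}, since pile = 7.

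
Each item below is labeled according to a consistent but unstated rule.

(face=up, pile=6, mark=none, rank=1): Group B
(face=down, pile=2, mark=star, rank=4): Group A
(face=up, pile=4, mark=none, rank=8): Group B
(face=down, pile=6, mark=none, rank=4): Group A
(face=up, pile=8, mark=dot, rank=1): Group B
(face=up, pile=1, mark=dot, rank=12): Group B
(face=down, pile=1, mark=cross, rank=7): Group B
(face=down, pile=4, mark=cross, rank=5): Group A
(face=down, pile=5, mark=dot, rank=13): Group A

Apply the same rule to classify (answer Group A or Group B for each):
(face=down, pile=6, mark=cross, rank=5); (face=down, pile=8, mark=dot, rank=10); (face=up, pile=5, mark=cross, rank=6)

Rule: face is down AND pile ≥ 2. This holds for each 'Group A' example and fails for each 'Group B' one.

Group A, Group A, Group B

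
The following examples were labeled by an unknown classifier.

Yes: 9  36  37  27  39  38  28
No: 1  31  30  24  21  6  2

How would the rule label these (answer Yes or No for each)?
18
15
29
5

Yes, No, Yes, No

'Yes' ⟺ digit sum ≥ 7.
18: digit sum 1+8 = 9, qualifies → Yes.
15: digit sum 1+5 = 6, does not satisfy this → No.
29: digit sum 2+9 = 11, qualifies → Yes.
5: digit sum 5, does not satisfy this → No.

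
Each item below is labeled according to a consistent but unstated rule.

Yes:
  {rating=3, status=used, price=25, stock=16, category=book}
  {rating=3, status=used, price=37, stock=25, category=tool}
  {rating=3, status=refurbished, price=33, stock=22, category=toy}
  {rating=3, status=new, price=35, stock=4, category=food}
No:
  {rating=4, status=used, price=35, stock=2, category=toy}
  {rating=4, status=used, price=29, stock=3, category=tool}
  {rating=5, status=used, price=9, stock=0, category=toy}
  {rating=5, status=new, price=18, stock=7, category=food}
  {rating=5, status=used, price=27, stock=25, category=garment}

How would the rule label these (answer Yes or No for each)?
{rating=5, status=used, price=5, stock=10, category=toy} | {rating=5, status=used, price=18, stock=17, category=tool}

A rule that fits every label: rating = 3 — true of each 'Yes' example, false of each 'No' one.
{rating=5, status=used, price=5, stock=10, category=toy}: No (rating = 5).
{rating=5, status=used, price=18, stock=17, category=tool}: No (rating = 5).

No, No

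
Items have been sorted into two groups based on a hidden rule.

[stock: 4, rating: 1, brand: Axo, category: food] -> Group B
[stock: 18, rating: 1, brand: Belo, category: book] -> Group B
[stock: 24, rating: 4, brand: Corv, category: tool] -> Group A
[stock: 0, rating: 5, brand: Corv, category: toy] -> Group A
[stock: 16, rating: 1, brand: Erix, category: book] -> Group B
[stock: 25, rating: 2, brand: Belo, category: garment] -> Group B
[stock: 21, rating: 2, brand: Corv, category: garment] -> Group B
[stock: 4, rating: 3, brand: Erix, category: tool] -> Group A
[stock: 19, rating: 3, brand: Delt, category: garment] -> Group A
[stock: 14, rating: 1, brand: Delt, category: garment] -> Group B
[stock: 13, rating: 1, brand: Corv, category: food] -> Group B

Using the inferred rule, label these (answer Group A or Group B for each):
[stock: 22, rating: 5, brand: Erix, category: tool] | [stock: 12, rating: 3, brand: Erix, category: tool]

'Group A' ⟺ rating ≥ 3.
[stock: 22, rating: 5, brand: Erix, category: tool]: rating = 5, qualifies → Group A. [stock: 12, rating: 3, brand: Erix, category: tool]: rating = 3, qualifies → Group A.

Group A, Group A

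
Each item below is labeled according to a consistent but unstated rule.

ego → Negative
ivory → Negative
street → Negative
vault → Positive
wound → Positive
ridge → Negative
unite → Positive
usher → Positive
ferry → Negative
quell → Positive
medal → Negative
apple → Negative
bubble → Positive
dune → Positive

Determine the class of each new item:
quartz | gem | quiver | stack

A rule that fits every label: contains 'u' — true of each 'Positive' example, false of each 'Negative' one.
quartz: has 'u', has this property → Positive. gem: no 'u', fails the rule → Negative. quiver: has 'u', has this property → Positive. stack: no 'u', fails the rule → Negative.

Positive, Negative, Positive, Negative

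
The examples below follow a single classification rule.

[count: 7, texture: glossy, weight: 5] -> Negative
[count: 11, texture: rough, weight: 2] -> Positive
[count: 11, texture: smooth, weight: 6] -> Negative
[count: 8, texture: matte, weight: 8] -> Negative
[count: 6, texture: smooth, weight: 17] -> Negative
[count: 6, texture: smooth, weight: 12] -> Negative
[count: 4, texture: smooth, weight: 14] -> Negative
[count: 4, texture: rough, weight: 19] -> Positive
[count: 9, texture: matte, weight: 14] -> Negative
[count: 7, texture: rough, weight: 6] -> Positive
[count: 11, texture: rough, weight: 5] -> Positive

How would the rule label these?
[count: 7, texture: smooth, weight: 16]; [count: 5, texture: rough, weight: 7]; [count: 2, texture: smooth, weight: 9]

Negative, Positive, Negative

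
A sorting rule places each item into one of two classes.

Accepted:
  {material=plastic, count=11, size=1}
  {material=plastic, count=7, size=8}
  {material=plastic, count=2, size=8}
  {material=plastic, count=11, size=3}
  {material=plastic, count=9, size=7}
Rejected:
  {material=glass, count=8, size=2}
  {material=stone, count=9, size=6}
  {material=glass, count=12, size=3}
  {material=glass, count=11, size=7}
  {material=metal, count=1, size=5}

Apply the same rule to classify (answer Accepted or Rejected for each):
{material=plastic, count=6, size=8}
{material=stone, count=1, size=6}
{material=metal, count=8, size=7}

Accepted, Rejected, Rejected

The common property of the 'Accepted' items is: material is plastic. No 'Rejected' item has it.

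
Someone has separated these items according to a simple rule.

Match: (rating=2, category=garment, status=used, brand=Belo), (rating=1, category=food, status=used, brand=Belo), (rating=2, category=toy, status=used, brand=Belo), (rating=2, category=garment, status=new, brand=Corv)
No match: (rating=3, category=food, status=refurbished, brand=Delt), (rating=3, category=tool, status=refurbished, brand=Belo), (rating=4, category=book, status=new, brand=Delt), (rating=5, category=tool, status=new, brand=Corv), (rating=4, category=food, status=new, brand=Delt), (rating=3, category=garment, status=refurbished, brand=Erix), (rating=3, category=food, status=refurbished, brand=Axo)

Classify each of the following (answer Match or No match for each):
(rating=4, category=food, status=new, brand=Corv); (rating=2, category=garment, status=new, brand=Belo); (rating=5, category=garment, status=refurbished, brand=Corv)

No match, Match, No match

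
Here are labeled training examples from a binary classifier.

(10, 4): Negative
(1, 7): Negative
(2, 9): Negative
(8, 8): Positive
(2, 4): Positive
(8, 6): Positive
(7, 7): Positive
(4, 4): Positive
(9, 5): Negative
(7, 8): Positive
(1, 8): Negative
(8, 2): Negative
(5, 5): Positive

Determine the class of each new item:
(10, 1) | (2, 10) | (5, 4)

The pattern is that an item is 'Positive' exactly when: |first − second| ≤ 2.
(10, 1): |10−1| = 9 — does not satisfy this, so Negative.
(2, 10): |2−10| = 8 — does not satisfy this, so Negative.
(5, 4): |5−4| = 1 — checks out, so Positive.

Negative, Negative, Positive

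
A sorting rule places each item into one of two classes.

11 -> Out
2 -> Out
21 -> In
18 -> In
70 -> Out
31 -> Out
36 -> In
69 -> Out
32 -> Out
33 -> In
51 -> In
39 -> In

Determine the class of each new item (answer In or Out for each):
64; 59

Out, Out

The common property of the 'In' items is: multiple of 3 AND at most 51. No 'Out' item has it.
64 — 64 = 3·21 + 1, 64 > 51, hence Out. 59 — 59 = 3·19 + 2, 59 > 51, hence Out.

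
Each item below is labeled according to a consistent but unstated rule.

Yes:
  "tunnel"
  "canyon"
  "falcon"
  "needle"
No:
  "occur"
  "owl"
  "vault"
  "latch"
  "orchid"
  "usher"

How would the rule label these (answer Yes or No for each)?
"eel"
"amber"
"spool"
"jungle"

No, No, No, Yes

The distinguishing property — contains 'n' — holds for all the 'Yes' cases and none of the 'No' cases.
No: "eel", since no 'n'. No: "amber", since no 'n'. No: "spool", since no 'n'. Yes: "jungle", since has 'n'.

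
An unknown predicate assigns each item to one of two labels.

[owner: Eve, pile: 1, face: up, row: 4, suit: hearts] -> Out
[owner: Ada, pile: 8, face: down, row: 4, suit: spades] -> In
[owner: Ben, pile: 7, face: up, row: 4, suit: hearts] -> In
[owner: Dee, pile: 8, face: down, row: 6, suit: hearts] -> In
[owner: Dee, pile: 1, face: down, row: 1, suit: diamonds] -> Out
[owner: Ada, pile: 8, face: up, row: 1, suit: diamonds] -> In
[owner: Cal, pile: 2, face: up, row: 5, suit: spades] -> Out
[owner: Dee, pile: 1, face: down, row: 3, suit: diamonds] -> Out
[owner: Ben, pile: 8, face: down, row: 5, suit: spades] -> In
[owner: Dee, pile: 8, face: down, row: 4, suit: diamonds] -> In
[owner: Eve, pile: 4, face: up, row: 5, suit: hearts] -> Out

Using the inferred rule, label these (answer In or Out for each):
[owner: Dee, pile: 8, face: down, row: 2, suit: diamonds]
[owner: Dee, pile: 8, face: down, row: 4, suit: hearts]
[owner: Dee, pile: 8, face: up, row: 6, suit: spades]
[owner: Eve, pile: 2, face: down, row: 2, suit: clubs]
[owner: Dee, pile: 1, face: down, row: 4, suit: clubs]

In, In, In, Out, Out

The pattern is that an item is 'In' exactly when: pile ≥ 7.
[owner: Dee, pile: 8, face: down, row: 2, suit: diamonds]: pile = 8, meets the rule → In. [owner: Dee, pile: 8, face: down, row: 4, suit: hearts]: pile = 8, meets the rule → In. [owner: Dee, pile: 8, face: up, row: 6, suit: spades]: pile = 8, meets the rule → In. [owner: Eve, pile: 2, face: down, row: 2, suit: clubs]: pile = 2, fails this test → Out. [owner: Dee, pile: 1, face: down, row: 4, suit: clubs]: pile = 1, fails this test → Out.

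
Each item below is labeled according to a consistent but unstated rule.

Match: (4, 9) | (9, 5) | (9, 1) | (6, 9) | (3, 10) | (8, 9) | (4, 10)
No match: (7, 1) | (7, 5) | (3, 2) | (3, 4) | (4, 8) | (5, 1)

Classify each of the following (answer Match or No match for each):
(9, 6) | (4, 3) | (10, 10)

Match, No match, Match

Every 'Match' example satisfies: max ≥ 9. None of the 'No match' examples do.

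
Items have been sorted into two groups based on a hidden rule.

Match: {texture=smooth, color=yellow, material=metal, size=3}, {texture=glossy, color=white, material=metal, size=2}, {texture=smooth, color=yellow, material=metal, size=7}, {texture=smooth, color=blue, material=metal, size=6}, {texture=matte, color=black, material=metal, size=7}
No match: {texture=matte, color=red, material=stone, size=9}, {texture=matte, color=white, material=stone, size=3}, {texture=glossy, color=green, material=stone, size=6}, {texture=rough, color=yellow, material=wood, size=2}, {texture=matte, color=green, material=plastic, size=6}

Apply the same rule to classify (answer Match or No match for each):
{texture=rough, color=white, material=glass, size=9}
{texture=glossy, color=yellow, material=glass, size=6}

No match, No match

Comparing the two groups points to one rule — material is metal.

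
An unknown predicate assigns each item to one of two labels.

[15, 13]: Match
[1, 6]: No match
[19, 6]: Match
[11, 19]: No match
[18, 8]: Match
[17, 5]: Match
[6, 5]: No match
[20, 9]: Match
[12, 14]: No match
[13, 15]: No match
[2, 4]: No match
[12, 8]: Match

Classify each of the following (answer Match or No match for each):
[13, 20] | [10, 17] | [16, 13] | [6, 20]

No match, No match, Match, No match

One predicate separates the groups cleanly: first > second AND sum ≥ 20.
[13, 20]: No match (13 < 20, 13+20 = 33). [10, 17]: No match (10 < 17, 10+17 = 27). [16, 13]: Match (16 > 13, 16+13 = 29). [6, 20]: No match (6 < 20, 6+20 = 26).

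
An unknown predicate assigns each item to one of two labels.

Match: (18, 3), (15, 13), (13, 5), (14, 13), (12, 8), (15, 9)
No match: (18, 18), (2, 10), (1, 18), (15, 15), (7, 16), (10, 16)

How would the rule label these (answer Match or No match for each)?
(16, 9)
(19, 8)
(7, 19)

Match, Match, No match

The distinguishing property — first > second — holds for all the 'Match' cases and none of the 'No match' cases.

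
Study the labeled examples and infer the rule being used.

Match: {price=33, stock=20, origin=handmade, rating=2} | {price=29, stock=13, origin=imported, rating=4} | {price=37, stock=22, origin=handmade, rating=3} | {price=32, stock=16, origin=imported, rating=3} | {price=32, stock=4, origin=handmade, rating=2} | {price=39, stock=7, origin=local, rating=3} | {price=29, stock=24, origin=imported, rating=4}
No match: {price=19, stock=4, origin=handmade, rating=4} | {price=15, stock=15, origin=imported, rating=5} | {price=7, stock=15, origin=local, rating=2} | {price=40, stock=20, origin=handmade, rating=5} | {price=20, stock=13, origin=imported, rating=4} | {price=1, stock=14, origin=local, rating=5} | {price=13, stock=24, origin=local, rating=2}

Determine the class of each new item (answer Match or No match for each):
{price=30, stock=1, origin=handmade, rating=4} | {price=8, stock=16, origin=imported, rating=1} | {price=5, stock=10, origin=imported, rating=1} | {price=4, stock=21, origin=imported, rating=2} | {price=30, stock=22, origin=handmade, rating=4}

Match, No match, No match, No match, Match

'Match' ⟺ price ≥ 29 AND price ≤ 39.
{price=30, stock=1, origin=handmade, rating=4}: price = 30 — meets the rule, so Match. {price=8, stock=16, origin=imported, rating=1}: price = 8 — does not pass, so No match. {price=5, stock=10, origin=imported, rating=1}: price = 5 — does not pass, so No match. {price=4, stock=21, origin=imported, rating=2}: price = 4 — does not pass, so No match. {price=30, stock=22, origin=handmade, rating=4}: price = 30 — meets the rule, so Match.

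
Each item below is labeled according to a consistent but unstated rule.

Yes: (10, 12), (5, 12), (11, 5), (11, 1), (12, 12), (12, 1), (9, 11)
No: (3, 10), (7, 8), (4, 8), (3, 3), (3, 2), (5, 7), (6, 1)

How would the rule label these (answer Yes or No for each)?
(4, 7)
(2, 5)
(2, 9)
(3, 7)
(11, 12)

No, No, No, No, Yes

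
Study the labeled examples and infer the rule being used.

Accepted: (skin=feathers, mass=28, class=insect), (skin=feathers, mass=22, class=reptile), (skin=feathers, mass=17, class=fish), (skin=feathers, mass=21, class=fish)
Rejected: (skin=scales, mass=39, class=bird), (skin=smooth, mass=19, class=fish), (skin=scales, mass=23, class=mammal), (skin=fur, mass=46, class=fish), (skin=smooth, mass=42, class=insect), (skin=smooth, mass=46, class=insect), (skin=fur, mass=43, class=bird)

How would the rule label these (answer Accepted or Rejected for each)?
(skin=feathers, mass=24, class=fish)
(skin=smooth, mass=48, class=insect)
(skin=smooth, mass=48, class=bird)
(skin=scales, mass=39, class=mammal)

'Accepted' ⟺ skin is feathers.

Accepted, Rejected, Rejected, Rejected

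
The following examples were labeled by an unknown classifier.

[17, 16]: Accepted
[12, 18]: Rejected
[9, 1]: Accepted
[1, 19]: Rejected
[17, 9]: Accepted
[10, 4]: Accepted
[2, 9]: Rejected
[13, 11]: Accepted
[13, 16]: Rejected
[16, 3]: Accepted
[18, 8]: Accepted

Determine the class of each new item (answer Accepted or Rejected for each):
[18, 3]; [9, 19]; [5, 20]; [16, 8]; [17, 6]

The rule appears to be: first > second.
[18, 3]: 18 > 3, matches → Accepted.
[9, 19]: 9 < 19, does not satisfy this → Rejected.
[5, 20]: 5 < 20, does not satisfy this → Rejected.
[16, 8]: 16 > 8, matches → Accepted.
[17, 6]: 17 > 6, matches → Accepted.

Accepted, Rejected, Rejected, Accepted, Accepted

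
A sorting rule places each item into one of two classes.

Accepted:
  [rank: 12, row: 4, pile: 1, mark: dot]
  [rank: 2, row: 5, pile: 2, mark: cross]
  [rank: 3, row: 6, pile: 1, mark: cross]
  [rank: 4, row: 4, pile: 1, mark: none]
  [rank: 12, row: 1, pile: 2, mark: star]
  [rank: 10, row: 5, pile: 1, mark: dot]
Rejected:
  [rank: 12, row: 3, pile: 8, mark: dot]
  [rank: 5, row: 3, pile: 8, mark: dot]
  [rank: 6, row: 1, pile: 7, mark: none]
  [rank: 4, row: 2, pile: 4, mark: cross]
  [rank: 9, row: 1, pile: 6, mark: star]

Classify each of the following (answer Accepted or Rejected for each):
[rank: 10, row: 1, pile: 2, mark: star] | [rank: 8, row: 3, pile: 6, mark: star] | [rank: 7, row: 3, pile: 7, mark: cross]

Accepted, Rejected, Rejected

A rule that fits every label: pile ≤ 2 — true of each 'Accepted' example, false of each 'Rejected' one.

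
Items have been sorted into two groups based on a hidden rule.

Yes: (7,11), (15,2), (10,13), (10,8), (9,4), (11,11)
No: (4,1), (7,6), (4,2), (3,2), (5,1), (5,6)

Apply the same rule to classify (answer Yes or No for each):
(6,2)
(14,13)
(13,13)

Every 'Yes' example satisfies: max ≥ 8. None of the 'No' examples do.

No, Yes, Yes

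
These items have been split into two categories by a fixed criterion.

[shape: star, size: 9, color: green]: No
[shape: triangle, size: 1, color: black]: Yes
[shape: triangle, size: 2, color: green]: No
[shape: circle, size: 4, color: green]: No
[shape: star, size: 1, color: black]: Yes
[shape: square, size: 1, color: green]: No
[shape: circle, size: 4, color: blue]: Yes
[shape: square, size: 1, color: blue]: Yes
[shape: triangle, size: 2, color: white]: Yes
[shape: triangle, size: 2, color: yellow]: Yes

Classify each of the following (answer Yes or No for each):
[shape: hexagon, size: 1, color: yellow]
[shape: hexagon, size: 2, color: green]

Comparing the two groups points to one rule — color is not green.
[shape: hexagon, size: 1, color: yellow]: color is yellow, meets the rule → Yes.
[shape: hexagon, size: 2, color: green]: color is green, does not fit → No.

Yes, No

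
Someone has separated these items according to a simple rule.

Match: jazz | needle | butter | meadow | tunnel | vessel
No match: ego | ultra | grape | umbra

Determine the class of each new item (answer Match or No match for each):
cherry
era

Match, No match

Every 'Match' example satisfies: even length. None of the 'No match' examples do.
cherry → length 6 → Match.
era → length 3 → No match.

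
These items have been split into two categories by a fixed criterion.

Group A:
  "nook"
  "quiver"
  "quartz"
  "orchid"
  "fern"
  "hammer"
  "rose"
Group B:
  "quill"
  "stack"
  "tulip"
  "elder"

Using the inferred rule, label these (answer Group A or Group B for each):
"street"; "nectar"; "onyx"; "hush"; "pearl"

Group A, Group A, Group A, Group A, Group B

The pattern is that an item is 'Group A' exactly when: even length.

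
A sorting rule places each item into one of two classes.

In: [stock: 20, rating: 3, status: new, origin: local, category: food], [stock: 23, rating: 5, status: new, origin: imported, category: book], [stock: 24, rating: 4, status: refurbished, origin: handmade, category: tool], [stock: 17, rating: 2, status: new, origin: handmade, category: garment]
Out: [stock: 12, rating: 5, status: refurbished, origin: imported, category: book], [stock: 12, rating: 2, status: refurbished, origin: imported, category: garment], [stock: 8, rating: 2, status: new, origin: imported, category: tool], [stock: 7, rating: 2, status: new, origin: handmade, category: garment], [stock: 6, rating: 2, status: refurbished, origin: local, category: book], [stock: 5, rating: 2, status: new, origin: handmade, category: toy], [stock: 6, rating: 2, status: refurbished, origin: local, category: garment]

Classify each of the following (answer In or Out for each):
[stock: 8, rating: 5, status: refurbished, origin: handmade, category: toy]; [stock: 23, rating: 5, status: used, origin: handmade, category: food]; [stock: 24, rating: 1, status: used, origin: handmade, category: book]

A rule that fits every label: stock ≥ 17 — true of each 'In' example, false of each 'Out' one.
[stock: 8, rating: 5, status: refurbished, origin: handmade, category: toy] → stock = 8 → Out. [stock: 23, rating: 5, status: used, origin: handmade, category: food] → stock = 23 → In. [stock: 24, rating: 1, status: used, origin: handmade, category: book] → stock = 24 → In.

Out, In, In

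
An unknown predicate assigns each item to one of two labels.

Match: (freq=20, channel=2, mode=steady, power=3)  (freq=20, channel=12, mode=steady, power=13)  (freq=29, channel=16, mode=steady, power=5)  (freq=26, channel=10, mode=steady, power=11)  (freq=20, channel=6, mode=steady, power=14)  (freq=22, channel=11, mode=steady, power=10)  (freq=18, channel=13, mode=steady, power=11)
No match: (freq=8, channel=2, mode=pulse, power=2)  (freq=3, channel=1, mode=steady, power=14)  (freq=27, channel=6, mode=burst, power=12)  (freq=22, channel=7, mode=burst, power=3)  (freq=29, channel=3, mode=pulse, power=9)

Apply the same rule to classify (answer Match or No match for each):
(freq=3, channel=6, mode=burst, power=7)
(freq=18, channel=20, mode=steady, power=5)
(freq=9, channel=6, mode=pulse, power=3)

A rule that fits every label: mode is steady AND freq ≥ 8 — true of each 'Match' example, false of each 'No match' one.
(freq=3, channel=6, mode=burst, power=7) → mode is burst, freq = 3 → No match. (freq=18, channel=20, mode=steady, power=5) → mode is steady, freq = 18 → Match. (freq=9, channel=6, mode=pulse, power=3) → mode is pulse, freq = 9 → No match.

No match, Match, No match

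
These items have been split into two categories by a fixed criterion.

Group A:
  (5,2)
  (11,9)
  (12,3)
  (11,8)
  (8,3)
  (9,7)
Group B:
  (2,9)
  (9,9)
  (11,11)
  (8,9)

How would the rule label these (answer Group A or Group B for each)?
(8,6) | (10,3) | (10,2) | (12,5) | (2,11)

Group A, Group A, Group A, Group A, Group B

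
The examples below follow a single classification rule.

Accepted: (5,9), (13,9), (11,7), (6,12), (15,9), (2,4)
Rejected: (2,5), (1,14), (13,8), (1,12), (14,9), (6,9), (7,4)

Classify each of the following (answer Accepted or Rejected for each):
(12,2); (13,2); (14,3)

The rule appears to be: sum is even.
(12,2) — 12+2 = 14, hence Accepted.
(13,2) — 13+2 = 15, hence Rejected.
(14,3) — 14+3 = 17, hence Rejected.

Accepted, Rejected, Rejected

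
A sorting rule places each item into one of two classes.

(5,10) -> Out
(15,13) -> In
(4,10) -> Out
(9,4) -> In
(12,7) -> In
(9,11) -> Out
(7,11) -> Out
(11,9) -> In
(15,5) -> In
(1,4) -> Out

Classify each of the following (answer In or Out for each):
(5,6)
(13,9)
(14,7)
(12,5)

Rule: first > second. This holds for each 'In' example and fails for each 'Out' one.
(5,6): 5 < 6 — does not pass, so Out.
(13,9): 13 > 9 — has this property, so In.
(14,7): 14 > 7 — has this property, so In.
(12,5): 12 > 5 — has this property, so In.

Out, In, In, In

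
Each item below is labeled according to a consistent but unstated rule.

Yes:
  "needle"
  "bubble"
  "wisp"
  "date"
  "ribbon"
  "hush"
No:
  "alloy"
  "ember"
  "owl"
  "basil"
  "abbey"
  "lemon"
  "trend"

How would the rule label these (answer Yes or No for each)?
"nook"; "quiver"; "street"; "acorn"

Yes, Yes, Yes, No

Every 'Yes' example satisfies: even length. None of the 'No' examples do.
"nook" — length 4, hence Yes.
"quiver" — length 6, hence Yes.
"street" — length 6, hence Yes.
"acorn" — length 5, hence No.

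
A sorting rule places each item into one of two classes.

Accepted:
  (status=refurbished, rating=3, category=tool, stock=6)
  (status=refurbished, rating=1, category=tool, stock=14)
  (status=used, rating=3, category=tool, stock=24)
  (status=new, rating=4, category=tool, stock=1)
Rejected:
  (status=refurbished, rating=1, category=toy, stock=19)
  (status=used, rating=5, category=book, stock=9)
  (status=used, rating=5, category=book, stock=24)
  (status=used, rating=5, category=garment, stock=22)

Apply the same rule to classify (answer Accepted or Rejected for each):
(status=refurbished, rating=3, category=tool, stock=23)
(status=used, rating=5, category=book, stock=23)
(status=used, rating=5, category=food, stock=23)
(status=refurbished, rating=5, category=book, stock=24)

Accepted, Rejected, Rejected, Rejected

The simplest hypothesis consistent with all the labels is: category is tool.
(status=refurbished, rating=3, category=tool, stock=23): Accepted (category is tool). (status=used, rating=5, category=book, stock=23): Rejected (category is book). (status=used, rating=5, category=food, stock=23): Rejected (category is food). (status=refurbished, rating=5, category=book, stock=24): Rejected (category is book).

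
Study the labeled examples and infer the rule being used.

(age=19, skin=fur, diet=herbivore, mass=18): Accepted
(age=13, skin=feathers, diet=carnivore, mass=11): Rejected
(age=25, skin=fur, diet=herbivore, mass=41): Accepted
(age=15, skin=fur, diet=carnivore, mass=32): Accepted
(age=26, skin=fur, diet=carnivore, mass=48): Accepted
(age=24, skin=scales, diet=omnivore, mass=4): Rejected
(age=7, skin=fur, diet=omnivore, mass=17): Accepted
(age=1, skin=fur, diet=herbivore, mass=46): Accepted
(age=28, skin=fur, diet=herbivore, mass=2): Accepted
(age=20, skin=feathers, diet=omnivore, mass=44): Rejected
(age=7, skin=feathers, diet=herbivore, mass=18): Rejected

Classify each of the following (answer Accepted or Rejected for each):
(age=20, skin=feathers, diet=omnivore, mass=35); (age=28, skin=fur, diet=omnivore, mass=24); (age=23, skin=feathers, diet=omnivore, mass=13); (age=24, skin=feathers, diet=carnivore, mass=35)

Rejected, Accepted, Rejected, Rejected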